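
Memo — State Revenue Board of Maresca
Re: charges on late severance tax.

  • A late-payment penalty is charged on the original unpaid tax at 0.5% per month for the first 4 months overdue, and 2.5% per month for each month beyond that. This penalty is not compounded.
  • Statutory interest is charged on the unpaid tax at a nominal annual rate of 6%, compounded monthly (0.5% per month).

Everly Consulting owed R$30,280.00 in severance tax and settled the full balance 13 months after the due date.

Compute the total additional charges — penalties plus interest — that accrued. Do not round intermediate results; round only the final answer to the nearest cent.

Penalty, months 1–4: 4 × 0.5% × R$30,280.00 = R$605.60
Penalty, months 5–13: 9 × 2.5% × R$30,280.00 = R$6,813.00
Interest: R$30,280.00 × ((1 + 0.005)^13 − 1) = R$30,280.00 × 0.0669862… = R$2,028.3422…
Penalties + interest = R$7,418.6000 + R$2,028.3422… = R$9,446.94

R$9,446.94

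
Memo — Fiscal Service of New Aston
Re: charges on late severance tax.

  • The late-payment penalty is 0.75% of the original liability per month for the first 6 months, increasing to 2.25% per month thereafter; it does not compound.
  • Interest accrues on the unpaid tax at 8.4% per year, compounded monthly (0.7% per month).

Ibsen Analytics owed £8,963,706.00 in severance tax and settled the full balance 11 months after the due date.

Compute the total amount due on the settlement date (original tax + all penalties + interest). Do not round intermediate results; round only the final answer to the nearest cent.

Penalty, months 1–6: 6 × 0.75% × £8,963,706.00 = £403,366.77
Penalty, months 7–11: 5 × 2.25% × £8,963,706.00 = £1,008,416.93…
Interest: £8,963,706.00 × ((1 + 0.007)^11 − 1) = £8,963,706.00 × 0.0797524… = £714,877.0229…
Total = £8,963,706.00 + £1,411,783.6950 + £714,877.0229… = £11,090,366.72

£11,090,366.72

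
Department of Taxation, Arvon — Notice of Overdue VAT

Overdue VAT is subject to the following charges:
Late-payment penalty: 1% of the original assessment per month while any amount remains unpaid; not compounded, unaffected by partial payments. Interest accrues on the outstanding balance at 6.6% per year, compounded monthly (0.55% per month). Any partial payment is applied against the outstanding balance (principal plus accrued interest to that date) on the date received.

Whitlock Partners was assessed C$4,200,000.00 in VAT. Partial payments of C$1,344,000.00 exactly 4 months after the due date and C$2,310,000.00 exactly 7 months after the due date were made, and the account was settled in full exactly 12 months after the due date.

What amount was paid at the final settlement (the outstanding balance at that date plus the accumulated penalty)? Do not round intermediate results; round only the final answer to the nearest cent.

Balance at month 4: C$4,200,000.0000 × (1 + 0.0055)^4 = C$4,293,165.0989…
After C$1,344,000.00 payment: C$4,293,165.0989… − C$1,344,000.00 = C$2,949,165.0989…
Balance at month 7: C$2,949,165.0989… × (1 + 0.0055)^3 = C$2,998,094.4505…
After C$2,310,000.00 payment: C$2,998,094.4505… − C$2,310,000.00 = C$688,094.4505…
Balance at month 12: C$688,094.4505… × (1 + 0.0055)^5 = C$707,226.3444…
Penalty: 12 × 1% × C$4,200,000.00 = C$504,000.00
Final settlement = outstanding balance + penalty = C$707,226.3444… + C$504,000.00 = C$1,211,226.34

C$1,211,226.34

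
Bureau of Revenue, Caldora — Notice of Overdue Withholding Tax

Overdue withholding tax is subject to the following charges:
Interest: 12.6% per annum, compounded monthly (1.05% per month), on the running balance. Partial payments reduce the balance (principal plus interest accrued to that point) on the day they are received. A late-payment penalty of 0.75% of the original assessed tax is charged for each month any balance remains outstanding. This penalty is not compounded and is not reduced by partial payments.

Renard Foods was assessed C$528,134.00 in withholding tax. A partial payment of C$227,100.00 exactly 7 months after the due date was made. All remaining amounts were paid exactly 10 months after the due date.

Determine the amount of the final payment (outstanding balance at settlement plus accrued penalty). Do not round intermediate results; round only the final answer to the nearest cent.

C$391,564.03

Balance at month 7: C$528,134.0000 × (1 + 0.0105)^7 = C$568,196.2357…
After C$227,100.00 payment: C$568,196.2357… − C$227,100.00 = C$341,096.2357…
Balance at month 10: C$341,096.2357… × (1 + 0.0105)^3 = C$351,953.9796…
Penalty: 10 × 0.75% × C$528,134.00 = C$39,610.05
Final settlement = outstanding balance + penalty = C$351,953.9796… + C$39,610.05 = C$391,564.03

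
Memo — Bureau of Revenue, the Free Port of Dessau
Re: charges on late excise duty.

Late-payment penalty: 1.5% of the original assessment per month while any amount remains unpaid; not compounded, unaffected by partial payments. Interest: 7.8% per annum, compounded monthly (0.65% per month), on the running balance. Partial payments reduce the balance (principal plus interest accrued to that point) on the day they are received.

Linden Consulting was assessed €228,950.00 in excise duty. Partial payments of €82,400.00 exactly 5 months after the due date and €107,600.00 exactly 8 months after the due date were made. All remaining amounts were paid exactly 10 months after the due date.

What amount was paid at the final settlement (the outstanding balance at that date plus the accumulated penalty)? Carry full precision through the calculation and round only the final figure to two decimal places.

Balance at month 5: €228,950.0000 × (1 + 0.0065)^5 = €236,488.2372…
After €82,400.00 payment: €236,488.2372… − €82,400.00 = €154,088.2372…
Balance at month 8: €154,088.2372… × (1 + 0.0065)^3 = €157,112.5308…
After €107,600.00 payment: €157,112.5308… − €107,600.00 = €49,512.5308…
Balance at month 10: €49,512.5308… × (1 + 0.0065)^2 = €50,158.2856…
Penalty: 10 × 1.5% × €228,950.00 = €34,342.50
Final settlement = outstanding balance + penalty = €50,158.2856… + €34,342.50 = €84,500.79

€84,500.79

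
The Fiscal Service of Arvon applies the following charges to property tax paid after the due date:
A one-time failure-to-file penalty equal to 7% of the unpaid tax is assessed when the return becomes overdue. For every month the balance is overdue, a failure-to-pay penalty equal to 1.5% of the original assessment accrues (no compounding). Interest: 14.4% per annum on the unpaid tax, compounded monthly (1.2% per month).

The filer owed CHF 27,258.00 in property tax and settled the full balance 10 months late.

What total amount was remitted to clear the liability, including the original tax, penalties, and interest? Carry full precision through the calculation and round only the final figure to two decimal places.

CHF 36,708.12

Failure-to-file penalty: 7% × CHF 27,258.00 = CHF 1,908.06
Failure-to-pay penalty: 10 × 1.5% × CHF 27,258.00 = CHF 4,088.70
Interest: CHF 27,258.00 × ((1 + 0.012)^10 − 1) = CHF 27,258.00 × 0.1266918… = CHF 3,453.3645…
Total = CHF 27,258.00 + CHF 5,996.7600 + CHF 3,453.3645… = CHF 36,708.12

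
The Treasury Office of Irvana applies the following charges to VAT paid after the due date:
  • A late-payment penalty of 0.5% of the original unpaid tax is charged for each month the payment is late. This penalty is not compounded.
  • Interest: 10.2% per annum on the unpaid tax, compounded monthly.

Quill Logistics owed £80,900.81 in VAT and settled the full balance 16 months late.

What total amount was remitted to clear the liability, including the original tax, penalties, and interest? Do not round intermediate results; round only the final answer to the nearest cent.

£99,105.40

Late-payment penalty = 0.5% × £80,900.81 × 16 mo = £6,472.06…
Interest (10.2%/yr ÷ 12 = 0.85%/month): £80,900.81 × ((1 + 0.0085)^16 − 1) = £11,732.5273…
Total = £80,900.81 + £6,472.0648 + £11,732.5273… = £99,105.40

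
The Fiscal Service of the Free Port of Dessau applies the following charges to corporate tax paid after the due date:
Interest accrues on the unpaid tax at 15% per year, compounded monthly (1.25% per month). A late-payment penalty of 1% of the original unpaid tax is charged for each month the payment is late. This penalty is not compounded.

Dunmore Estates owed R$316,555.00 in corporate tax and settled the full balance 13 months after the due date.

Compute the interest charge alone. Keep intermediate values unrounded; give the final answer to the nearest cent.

R$55,480.68

Interest: R$316,555.00 × ((1 + 0.0125)^13 − 1) = R$316,555.00 × 0.1752639… = R$55,480.6794…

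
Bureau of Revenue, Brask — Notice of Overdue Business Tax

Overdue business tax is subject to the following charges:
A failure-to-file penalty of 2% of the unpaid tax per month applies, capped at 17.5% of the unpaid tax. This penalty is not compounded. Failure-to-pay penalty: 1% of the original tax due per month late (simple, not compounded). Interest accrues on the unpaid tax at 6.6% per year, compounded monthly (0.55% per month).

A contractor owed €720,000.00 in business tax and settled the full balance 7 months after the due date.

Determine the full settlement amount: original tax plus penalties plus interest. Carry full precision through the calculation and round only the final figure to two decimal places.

Failure-to-file: 7 × 2% × €720,000.00 = €100,800.00 (under the 17.5% cap)
Failure-to-pay penalty = 1% × €720,000.00 × 7 mo = €50,400.00
Interest: €720,000.00 × ((1 + 0.0055)^7 − 1) = €720,000.00 × 0.0391411… = €28,181.5958…
Total = €720,000.00 + €151,200.0000 + €28,181.5958… = €899,381.60

€899,381.60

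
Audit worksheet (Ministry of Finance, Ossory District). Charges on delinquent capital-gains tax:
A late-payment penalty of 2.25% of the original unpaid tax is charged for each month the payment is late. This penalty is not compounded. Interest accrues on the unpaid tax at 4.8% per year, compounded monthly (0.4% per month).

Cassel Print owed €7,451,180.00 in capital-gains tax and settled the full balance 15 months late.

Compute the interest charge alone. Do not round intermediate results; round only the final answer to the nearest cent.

€459,808.39

Interest: €7,451,180.00 × ((1 + 0.004)^15 − 1) = €7,451,180.00 × 0.0617095… = €459,808.3876…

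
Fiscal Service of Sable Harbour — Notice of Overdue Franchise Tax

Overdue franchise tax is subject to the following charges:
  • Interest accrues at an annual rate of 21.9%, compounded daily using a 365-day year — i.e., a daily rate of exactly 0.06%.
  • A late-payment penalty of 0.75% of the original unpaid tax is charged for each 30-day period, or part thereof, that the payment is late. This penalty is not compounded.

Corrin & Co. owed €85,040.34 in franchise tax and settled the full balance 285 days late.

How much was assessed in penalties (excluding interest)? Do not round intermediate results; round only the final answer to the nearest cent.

€6,378.03

Penalty periods: ⌈285/30⌉ = 10; penalty = 10 × 0.75% × €85,040.34 = €6,378.03…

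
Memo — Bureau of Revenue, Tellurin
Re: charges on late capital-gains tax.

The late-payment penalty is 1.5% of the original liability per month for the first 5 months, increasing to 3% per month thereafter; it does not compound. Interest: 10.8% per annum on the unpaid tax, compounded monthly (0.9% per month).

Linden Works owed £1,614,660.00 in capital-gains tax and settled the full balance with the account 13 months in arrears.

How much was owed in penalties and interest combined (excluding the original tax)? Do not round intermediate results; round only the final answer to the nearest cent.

Penalty, months 1–5: 5 × 1.5% × £1,614,660.00 = £121,099.50
Penalty, months 6–13: 8 × 3% × £1,614,660.00 = £387,518.40
Interest: £1,614,660.00 × ((1 + 0.009)^13 − 1) = £1,614,660.00 × 0.1235313… = £199,460.9876…
Penalties + interest = £508,617.9000 + £199,460.9876… = £708,078.89

£708,078.89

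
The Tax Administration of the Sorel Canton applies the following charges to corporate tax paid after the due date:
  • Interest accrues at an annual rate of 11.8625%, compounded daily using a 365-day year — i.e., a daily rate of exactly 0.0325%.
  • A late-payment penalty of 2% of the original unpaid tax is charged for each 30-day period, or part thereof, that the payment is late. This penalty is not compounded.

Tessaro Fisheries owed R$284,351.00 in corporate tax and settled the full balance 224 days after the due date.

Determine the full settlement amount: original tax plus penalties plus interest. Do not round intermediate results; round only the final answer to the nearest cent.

Penalty periods: ⌈224/30⌉ = 8; penalty = 8 × 2% × R$284,351.00 = R$45,496.16
Interest: R$284,351.00 × ((1 + 0.000325)^224 − 1) = R$284,351.00 × 0.07550269… = R$21,469.2659…
Total = R$284,351.00 + R$45,496.1600 + R$21,469.2659… = R$351,316.43

R$351,316.43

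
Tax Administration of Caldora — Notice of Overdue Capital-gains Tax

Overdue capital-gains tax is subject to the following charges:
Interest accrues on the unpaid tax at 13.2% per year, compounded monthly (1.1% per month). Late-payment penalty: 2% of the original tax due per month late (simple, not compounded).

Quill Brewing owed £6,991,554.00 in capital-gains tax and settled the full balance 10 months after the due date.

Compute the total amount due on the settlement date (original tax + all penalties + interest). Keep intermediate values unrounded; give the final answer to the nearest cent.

Late-payment penalty: 10 × 2% × £6,991,554.00 = £1,398,310.80
Interest: £6,991,554.00 × ((1 + 0.011)^10 − 1) = £6,991,554.00 × 0.1156078… = £808,278.4252…
Total = £6,991,554.00 + £1,398,310.8000 + £808,278.4252… = £9,198,143.23

£9,198,143.23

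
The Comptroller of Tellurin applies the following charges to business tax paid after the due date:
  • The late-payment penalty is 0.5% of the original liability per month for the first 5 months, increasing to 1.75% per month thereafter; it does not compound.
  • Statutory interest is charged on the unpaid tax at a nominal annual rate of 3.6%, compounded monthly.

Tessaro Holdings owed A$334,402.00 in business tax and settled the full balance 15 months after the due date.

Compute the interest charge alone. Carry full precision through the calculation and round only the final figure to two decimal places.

Interest (3.6%/yr ÷ 12 = 0.3%/month): A$334,402.00 × ((1 + 0.003)^15 − 1) = A$15,368.2452…

A$15,368.25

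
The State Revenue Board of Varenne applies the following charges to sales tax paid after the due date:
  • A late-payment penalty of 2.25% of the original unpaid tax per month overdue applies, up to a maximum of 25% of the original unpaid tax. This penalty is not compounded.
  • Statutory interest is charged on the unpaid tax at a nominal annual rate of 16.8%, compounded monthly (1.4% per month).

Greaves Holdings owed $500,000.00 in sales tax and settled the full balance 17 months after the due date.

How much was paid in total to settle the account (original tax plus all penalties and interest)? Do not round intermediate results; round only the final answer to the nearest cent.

$758,308.39

Penalty (uncapped): 17 × 2.25% × $500,000.00 = $191,250.00; cap = 25% × $500,000.00 = $125,000.00 → penalty = $125,000.00
Interest: $500,000.00 × ((1 + 0.014)^17 − 1) = $500,000.00 × 0.2666168… = $133,308.3867…
Total = $500,000.00 + $125,000.0000 + $133,308.3867… = $758,308.39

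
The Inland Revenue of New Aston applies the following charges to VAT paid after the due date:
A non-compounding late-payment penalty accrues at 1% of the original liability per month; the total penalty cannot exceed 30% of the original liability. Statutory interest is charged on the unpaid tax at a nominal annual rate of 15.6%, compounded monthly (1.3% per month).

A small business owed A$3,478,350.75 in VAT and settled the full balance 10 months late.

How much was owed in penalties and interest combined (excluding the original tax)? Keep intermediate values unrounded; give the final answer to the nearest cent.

A$827,411.75

Penalty: 10 × 1% × A$3,478,350.75 = A$347,835.08… (below the 30% cap of A$1,043,505.23…)
Interest: A$3,478,350.75 × ((1 + 0.013)^10 − 1) = A$3,478,350.75 × 0.1378747… = A$479,576.6788…
Penalties + interest = A$347,835.0750 + A$479,576.6788… = A$827,411.75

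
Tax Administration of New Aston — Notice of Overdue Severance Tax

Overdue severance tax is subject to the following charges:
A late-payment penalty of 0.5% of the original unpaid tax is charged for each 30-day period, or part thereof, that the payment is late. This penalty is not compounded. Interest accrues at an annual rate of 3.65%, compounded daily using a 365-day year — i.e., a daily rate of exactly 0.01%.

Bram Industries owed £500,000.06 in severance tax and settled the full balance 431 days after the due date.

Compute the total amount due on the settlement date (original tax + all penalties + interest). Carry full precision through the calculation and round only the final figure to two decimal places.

Penalty periods: ⌈431/30⌉ = 15; penalty = 15 × 0.5% × £500,000.06 = £37,500.00…
Interest: £500,000.06 × ((1 + 0.0001)^431 − 1) = £500,000.06 × 0.04404004… = £22,020.0247…
Total = £500,000.06 + £37,500.0045 + £22,020.0247… = £559,520.09

£559,520.09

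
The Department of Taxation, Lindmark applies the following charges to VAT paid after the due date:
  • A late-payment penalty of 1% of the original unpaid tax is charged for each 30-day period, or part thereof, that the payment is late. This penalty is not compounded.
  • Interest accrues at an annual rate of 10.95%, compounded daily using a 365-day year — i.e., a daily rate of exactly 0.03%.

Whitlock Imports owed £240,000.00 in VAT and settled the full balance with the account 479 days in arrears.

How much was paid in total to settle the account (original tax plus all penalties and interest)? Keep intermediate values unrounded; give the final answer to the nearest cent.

£315,483.08

Penalty periods: ⌈479/30⌉ = 16; penalty = 16 × 1% × £240,000.00 = £38,400.00
Interest: £240,000.00 × ((1 + 0.0003)^479 − 1) = £240,000.00 × 0.15451281… = £37,083.0755…
Total = £240,000.00 + £38,400.0000 + £37,083.0755… = £315,483.08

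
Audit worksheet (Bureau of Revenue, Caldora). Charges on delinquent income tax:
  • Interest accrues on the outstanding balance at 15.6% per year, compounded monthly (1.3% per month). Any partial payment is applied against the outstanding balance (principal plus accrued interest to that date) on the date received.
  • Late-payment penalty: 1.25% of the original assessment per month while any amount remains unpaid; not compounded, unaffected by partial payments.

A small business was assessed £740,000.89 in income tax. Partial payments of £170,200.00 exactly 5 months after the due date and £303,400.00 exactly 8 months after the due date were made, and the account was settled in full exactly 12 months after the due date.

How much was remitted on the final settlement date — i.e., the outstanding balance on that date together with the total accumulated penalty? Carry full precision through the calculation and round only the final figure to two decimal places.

£469,270.87

Balance at month 5: £740,000.8900 × (1 + 0.013)^5 = £789,367.9131…
After £170,200.00 payment: £789,367.9131… − £170,200.00 = £619,167.9131…
Balance at month 8: £619,167.9131… × (1 + 0.013)^3 = £643,630.7402…
After £303,400.00 payment: £643,630.7402… − £303,400.00 = £340,230.7402…
Balance at month 12: £340,230.7402… × (1 + 0.013)^4 = £358,270.7323…
Penalty: 12 × 1.25% × £740,000.89 = £111,000.13…
Final settlement = outstanding balance + penalty = £358,270.7323… + £111,000.13… = £469,270.87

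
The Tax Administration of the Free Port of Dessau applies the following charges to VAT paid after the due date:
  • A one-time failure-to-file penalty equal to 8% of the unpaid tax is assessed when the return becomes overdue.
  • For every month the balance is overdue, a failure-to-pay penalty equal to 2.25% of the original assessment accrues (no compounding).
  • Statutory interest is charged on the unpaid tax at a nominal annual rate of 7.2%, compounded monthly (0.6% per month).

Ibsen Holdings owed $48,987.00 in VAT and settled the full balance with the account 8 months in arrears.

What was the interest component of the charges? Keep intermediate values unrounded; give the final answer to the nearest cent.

$2,401.35

Interest: $48,987.00 × ((1 + 0.006)^8 − 1) = $48,987.00 × 0.0490202… = $2,401.3519…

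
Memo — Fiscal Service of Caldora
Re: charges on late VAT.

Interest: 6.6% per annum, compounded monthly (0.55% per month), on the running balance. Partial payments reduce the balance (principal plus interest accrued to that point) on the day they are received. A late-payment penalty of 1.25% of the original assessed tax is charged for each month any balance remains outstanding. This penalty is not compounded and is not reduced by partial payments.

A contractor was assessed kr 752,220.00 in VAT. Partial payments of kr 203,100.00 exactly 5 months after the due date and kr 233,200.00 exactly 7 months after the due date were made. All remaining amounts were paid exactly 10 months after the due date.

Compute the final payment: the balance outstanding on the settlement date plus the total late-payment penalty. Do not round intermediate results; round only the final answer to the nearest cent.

Balance at month 5: kr 752,220.0000 × (1 + 0.0055)^5 = kr 773,134.8515…
After kr 203,100.00 payment: kr 773,134.8515… − kr 203,100.00 = kr 570,034.8515…
Balance at month 7: kr 570,034.8515… × (1 + 0.0055)^2 = kr 576,322.4784…
After kr 233,200.00 payment: kr 576,322.4784… − kr 233,200.00 = kr 343,122.4784…
Balance at month 10: kr 343,122.4784… × (1 + 0.0055)^3 = kr 348,815.1948…
Penalty: 10 × 1.25% × kr 752,220.00 = kr 94,027.50
Final settlement = outstanding balance + penalty = kr 348,815.1948… + kr 94,027.50 = kr 442,842.69

kr 442,842.69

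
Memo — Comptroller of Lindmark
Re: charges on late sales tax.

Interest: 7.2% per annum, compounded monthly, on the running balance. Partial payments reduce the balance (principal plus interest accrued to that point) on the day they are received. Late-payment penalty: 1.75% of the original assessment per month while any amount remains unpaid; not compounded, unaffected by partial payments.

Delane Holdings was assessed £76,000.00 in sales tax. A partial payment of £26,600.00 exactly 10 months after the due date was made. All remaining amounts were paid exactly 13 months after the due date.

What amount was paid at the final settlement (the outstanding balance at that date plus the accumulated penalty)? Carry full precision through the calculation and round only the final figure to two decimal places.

£72,354.50

Monthly rate = 7.2% ÷ 12 = 0.6%
Balance at month 10: £76,000.0000 × (1 + 0.006)^10 = £80,685.1108…
After £26,600.00 payment: £80,685.1108… − £26,600.00 = £54,085.1108…
Balance at month 13: £54,085.1108… × (1 + 0.006)^3 = £55,064.4956…
Penalty: 13 × 1.75% × £76,000.00 = £17,290.00
Final settlement = outstanding balance + penalty = £55,064.4956… + £17,290.00 = £72,354.50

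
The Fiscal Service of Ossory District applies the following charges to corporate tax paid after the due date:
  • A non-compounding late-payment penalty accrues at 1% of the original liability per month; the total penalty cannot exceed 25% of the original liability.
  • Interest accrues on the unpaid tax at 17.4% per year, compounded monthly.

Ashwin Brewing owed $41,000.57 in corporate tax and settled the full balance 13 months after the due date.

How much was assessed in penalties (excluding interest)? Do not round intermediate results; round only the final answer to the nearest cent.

Penalty: 13 × 1% × $41,000.57 = $5,330.07… (below the 25% cap of $10,250.14…)

$5,330.07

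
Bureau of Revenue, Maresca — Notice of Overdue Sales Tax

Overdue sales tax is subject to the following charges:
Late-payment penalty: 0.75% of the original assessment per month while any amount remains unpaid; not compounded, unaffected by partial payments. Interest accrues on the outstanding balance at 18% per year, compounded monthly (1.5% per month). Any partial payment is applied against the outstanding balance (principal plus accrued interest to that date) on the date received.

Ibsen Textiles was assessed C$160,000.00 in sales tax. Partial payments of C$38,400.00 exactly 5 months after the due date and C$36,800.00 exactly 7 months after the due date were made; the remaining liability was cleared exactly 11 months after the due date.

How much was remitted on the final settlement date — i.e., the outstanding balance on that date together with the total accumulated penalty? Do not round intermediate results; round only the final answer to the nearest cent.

C$120,625.43

Balance at month 5: C$160,000.0000 × (1 + 0.015)^5 = C$172,365.4406…
After C$38,400.00 payment: C$172,365.4406… − C$38,400.00 = C$133,965.4406…
Balance at month 7: C$133,965.4406… × (1 + 0.015)^2 = C$138,014.5461…
After C$36,800.00 payment: C$138,014.5461… − C$36,800.00 = C$101,214.5461…
Balance at month 11: C$101,214.5461… × (1 + 0.015)^4 = C$107,425.4300…
Penalty: 11 × 0.75% × C$160,000.00 = C$13,200.00
Final settlement = outstanding balance + penalty = C$107,425.4300… + C$13,200.00 = C$120,625.43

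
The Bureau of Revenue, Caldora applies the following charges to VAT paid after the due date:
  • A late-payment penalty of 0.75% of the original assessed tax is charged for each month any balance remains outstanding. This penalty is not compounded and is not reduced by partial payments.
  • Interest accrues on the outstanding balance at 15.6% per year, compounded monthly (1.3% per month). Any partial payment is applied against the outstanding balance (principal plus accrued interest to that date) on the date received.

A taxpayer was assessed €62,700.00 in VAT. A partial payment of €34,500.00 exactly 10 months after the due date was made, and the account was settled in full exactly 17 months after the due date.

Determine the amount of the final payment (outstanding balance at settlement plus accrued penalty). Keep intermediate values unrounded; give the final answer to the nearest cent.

Balance at month 10: €62,700.0000 × (1 + 0.013)^10 = €71,344.7457…
After €34,500.00 payment: €71,344.7457… − €34,500.00 = €36,844.7457…
Balance at month 17: €36,844.7457… × (1 + 0.013)^7 = €40,331.2499…
Penalty: 17 × 0.75% × €62,700.00 = €7,994.25
Final settlement = outstanding balance + penalty = €40,331.2499… + €7,994.25 = €48,325.50

€48,325.50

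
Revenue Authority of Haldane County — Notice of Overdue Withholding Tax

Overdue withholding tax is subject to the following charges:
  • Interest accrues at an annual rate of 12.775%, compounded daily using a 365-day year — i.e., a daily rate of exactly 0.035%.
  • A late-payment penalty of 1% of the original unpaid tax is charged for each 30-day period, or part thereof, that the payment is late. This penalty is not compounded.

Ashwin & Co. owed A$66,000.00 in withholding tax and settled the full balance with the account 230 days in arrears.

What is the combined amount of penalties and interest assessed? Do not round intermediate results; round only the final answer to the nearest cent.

Penalty periods: ⌈230/30⌉ = 8; penalty = 8 × 1% × A$66,000.00 = A$5,280.00
Interest: A$66,000.00 × ((1 + 0.00035)^230 − 1) = A$66,000.00 × 0.08381358… = A$5,531.6964…
Penalties + interest = A$5,280.0000 + A$5,531.6964… = A$10,811.70

A$10,811.70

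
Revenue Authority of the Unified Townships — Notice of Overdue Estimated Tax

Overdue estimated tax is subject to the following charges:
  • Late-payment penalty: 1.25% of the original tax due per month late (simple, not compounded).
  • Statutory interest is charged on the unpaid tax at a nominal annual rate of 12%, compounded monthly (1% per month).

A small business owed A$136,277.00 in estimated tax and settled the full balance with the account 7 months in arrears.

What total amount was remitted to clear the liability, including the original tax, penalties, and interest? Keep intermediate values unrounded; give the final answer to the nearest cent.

A$158,031.63

Late-payment penalty: 7 × 1.25% × A$136,277.00 = A$11,924.24…
Interest: A$136,277.00 × ((1 + 0.01)^7 − 1) = A$136,277.00 × 0.0721354… = A$9,830.3894…
Total = A$136,277.00 + A$11,924.2375 + A$9,830.3894… = A$158,031.63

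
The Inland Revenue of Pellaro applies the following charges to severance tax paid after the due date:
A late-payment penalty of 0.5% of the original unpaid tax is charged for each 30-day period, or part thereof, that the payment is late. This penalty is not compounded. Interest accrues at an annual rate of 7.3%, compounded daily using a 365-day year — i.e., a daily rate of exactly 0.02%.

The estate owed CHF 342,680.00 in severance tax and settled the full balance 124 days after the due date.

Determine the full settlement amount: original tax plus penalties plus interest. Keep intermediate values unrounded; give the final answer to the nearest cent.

CHF 359,850.85

Penalty periods: ⌈124/30⌉ = 5; penalty = 5 × 0.5% × CHF 342,680.00 = CHF 8,567.00
Interest: CHF 342,680.00 × ((1 + 0.0002)^124 − 1) = CHF 342,680.00 × 0.02510754… = CHF 8,603.8505…
Total = CHF 342,680.00 + CHF 8,567.0000 + CHF 8,603.8505… = CHF 359,850.85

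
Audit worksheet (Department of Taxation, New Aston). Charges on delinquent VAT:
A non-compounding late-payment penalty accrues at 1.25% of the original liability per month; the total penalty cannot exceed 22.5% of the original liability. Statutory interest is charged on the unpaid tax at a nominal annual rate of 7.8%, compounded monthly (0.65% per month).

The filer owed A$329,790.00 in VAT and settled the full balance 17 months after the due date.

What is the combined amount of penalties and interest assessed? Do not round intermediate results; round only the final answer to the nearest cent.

Penalty: 17 × 1.25% × A$329,790.00 = A$70,080.38… (below the 22.5% cap of A$74,202.75)
Interest: A$329,790.00 × ((1 + 0.0065)^17 − 1) = A$329,790.00 × 0.1164371… = A$38,399.7801…
Penalties + interest = A$70,080.3750 + A$38,399.7801… = A$108,480.16

A$108,480.16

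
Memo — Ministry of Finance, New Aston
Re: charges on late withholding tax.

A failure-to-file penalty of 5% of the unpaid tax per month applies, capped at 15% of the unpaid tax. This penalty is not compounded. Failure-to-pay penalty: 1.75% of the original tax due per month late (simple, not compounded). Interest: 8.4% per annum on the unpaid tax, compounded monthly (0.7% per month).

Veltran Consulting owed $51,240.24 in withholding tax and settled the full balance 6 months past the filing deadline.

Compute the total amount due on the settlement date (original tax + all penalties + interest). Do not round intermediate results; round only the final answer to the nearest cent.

$66,496.61

Failure-to-file: 6 × 5% × $51,240.24 = $15,372.07…, capped at 15% × $51,240.24 = $7,686.04…
Failure-to-pay penalty: 6 × 1.75% × $51,240.24 = $5,380.23…
Interest: $51,240.24 × ((1 + 0.007)^6 − 1) = $51,240.24 × 0.0427419… = $2,190.1050…
Total = $51,240.24 + $13,066.2612 + $2,190.1050… = $66,496.61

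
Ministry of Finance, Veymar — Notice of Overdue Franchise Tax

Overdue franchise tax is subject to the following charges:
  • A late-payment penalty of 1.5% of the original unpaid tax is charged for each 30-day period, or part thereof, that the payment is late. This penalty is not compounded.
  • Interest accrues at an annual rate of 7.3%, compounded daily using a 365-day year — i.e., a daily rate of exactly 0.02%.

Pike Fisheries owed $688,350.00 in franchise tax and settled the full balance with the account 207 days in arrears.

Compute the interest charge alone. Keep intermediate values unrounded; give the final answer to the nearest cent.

$29,092.85

Interest: $688,350.00 × ((1 + 0.0002)^207 − 1) = $688,350.00 × 0.04226462… = $29,092.8480…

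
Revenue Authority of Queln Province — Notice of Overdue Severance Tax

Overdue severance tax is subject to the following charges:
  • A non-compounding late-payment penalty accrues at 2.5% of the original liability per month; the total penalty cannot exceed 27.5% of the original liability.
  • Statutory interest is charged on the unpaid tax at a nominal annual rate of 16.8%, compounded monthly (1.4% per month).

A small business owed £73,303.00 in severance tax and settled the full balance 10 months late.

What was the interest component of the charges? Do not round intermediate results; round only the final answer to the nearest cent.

Interest: £73,303.00 × ((1 + 0.014)^10 − 1) = £73,303.00 × 0.1491575… = £10,933.6911…

£10,933.69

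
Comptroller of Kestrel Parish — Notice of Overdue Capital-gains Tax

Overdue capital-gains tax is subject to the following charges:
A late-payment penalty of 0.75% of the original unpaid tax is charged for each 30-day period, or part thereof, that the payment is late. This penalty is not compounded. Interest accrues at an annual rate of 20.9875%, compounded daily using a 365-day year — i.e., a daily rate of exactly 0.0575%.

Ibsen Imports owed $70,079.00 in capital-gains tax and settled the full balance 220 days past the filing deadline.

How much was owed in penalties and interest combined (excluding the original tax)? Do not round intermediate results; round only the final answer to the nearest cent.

Penalty periods: ⌈220/30⌉ = 8; penalty = 8 × 0.75% × $70,079.00 = $4,204.74
Interest: $70,079.00 × ((1 + 0.000575)^220 − 1) = $70,079.00 × 0.13480819… = $9,447.2235…
Penalties + interest = $4,204.7400 + $9,447.2235… = $13,651.96

$13,651.96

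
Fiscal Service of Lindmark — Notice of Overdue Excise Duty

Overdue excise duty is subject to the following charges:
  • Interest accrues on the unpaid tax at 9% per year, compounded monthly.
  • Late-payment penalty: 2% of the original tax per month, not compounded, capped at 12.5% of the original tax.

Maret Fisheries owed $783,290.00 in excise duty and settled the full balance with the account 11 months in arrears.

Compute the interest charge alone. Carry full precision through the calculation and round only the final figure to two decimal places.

Interest (9%/yr ÷ 12 = 0.75%/month): $783,290.00 × ((1 + 0.0075)^11 − 1) = $67,100.0793…

$67,100.08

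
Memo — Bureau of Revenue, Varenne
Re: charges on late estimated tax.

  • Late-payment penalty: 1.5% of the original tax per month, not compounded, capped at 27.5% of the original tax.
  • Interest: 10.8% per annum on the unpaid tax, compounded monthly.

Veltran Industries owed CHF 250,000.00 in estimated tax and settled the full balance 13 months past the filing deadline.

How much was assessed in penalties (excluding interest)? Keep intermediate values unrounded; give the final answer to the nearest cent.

CHF 48,750.00

Penalty: 13 × 1.5% × CHF 250,000.00 = CHF 48,750.00 (below the 27.5% cap of CHF 68,750.00)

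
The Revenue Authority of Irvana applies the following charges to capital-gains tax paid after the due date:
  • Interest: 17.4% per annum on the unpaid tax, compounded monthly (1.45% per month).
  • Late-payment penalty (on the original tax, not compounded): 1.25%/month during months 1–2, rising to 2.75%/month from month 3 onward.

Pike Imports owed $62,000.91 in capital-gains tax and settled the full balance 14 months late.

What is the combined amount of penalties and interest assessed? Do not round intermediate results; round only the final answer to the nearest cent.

$35,854.38

Penalty, months 1–2: 2 × 1.25% × $62,000.91 = $1,550.02…
Penalty, months 3–14: 12 × 2.75% × $62,000.91 = $20,460.30…
Interest: $62,000.91 × ((1 + 0.0145)^14 − 1) = $62,000.91 × 0.2232880… = $13,844.0598…
Penalties + interest = $22,010.3231… + $13,844.0598… = $35,854.38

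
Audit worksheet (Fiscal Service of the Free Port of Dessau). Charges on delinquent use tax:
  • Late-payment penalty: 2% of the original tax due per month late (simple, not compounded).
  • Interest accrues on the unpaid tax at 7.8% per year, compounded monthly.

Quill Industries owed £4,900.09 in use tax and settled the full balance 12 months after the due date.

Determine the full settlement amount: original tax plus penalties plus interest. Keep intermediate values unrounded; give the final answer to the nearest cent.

Late-payment penalty = 2% × £4,900.09 × 12 mo = £1,176.02…
Interest (7.8%/yr ÷ 12 = 0.65%/month): £4,900.09 × ((1 + 0.0065)^12 − 1) = £396.1713…
Total = £4,900.09 + £1,176.0216 + £396.1713… = £6,472.28

£6,472.28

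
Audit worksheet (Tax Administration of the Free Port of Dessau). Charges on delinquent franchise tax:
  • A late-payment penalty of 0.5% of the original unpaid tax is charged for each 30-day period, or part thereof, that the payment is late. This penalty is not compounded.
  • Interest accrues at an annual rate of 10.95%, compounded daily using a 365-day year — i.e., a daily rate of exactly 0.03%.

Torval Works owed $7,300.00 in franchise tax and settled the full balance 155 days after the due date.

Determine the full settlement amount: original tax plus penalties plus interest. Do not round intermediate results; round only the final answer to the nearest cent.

Penalty periods: ⌈155/30⌉ = 6; penalty = 6 × 0.5% × $7,300.00 = $219.00
Interest: $7,300.00 × ((1 + 0.0003)^155 − 1) = $7,300.00 × 0.04759077… = $347.4126…
Total = $7,300.00 + $219.0000 + $347.4126… = $7,866.41

$7,866.41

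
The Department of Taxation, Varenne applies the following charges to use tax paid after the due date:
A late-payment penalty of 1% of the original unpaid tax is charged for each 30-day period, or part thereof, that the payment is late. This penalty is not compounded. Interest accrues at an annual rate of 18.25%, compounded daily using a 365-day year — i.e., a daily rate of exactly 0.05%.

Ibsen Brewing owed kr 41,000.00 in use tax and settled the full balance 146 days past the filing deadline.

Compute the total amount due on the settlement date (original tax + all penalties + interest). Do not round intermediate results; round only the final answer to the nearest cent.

Penalty periods: ⌈146/30⌉ = 5; penalty = 5 × 1% × kr 41,000.00 = kr 2,050.00
Interest: kr 41,000.00 × ((1 + 0.0005)^146 − 1) = kr 41,000.00 × 0.07571091… = kr 3,104.1474…
Total = kr 41,000.00 + kr 2,050.0000 + kr 3,104.1474… = kr 46,154.15

kr 46,154.15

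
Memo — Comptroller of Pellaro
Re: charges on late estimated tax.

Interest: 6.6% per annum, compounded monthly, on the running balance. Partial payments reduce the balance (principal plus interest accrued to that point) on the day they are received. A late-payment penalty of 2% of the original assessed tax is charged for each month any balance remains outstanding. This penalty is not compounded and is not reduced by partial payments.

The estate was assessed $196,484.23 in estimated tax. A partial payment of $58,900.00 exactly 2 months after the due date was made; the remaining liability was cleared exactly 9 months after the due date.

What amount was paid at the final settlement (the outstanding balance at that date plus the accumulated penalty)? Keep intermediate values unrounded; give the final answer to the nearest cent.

$180,588.69

Monthly rate = 6.6% ÷ 12 = 0.55%
Balance at month 2: $196,484.2300 × (1 + 0.0055)^2 = $198,651.5002…
After $58,900.00 payment: $198,651.5002… − $58,900.00 = $139,751.5002…
Balance at month 9: $139,751.5002… × (1 + 0.0055)^7 = $145,221.5284…
Penalty: 9 × 2% × $196,484.23 = $35,367.16…
Final settlement = outstanding balance + penalty = $145,221.5284… + $35,367.16… = $180,588.69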